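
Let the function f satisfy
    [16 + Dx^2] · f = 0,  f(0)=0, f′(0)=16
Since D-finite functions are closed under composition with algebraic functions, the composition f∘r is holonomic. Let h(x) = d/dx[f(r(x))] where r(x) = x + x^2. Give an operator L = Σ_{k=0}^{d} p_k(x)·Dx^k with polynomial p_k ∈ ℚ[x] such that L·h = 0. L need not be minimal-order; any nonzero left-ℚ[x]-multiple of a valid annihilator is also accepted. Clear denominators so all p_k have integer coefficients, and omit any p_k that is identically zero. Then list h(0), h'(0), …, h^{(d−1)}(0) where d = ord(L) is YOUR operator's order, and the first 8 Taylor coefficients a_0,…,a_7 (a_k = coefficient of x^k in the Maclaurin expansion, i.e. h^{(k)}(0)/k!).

f: a_k = 0, 16, 0, -128/3, 0, 512/15, 0, -4096/315, …
L₀ from L_f via x↦r, Dx↦r'^{-1}Dx.
h=h₀': d/dx-closure on L₀ ⇒ L.
L = (28 + 128·x + 384·x^2 + 512·x^3 + 256·x^4) + (-6 - 12·x)·Dx + (1 + 4·x + 4·x^2)·Dx^2  (order 2).
h: a_k = 16, 32, -128, -512, -1408/3, 768, 103424/45, 90112/45, …
ICs: h(0) = 16, h′(0) = 32.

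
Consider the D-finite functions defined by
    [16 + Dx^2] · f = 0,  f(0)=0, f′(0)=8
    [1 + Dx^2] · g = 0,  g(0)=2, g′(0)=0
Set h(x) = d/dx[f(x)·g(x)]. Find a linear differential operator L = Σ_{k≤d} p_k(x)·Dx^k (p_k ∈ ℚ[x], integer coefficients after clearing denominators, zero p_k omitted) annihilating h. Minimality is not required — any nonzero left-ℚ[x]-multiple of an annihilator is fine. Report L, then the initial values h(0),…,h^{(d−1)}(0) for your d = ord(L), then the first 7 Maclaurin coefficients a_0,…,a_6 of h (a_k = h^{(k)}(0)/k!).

L = 225 + 34·Dx^2 + Dx^4  (order 4).
h: a_k = 16, 0, -152, 0, 842/3, 0, -10039/45, …
ICs: h(0) = 16, h′(0) = 0, h′′(0) = -304, h′′′(0) = 0.

f: a_k = 0, 8, 0, -64/3, 0, 256/15, 0, …
g: a_k = 2, 0, -1, 0, 1/12, 0, -1/360, …
f·g: L₀ = L_f ⊗_s L_g, ord ≤ 2·2.
h=h₀': d/dx-closure on L₀ ⇒ L.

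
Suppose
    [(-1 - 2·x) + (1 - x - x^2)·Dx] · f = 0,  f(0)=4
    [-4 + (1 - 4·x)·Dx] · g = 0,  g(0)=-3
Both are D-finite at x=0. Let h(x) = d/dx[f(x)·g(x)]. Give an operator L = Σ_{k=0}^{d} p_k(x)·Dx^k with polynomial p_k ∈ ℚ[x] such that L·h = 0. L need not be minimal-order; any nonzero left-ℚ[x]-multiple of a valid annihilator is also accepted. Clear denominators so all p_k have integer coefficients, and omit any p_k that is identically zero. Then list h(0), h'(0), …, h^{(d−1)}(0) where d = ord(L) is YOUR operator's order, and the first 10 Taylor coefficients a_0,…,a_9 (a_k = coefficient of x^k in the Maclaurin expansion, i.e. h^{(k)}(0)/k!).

f: a_k = 4, 4, 8, 12, 20, 32, 52, 84, 136, 220, …
g: a_k = -3, -12, -48, -192, -768, -3072, -12288, -49152, -196608, -786432, …
h₀=f·g: eliminate ⇒ L₀, order ≤ 1·1.
Derive L from L₀ (diff closure).
L = (44 - 114·x - 66·x^2 + 192·x^3 + 192·x^4) + (-5 + 31·x - 33·x^2 - 62·x^3 + 60·x^4 + 48·x^5)·Dx  (order 1).
h: a_k = -60, -528, -3276, -17712, -89040, -428328, -2000628, -9148992, -41176404, -183016920, …
ICs: h(0) = -60.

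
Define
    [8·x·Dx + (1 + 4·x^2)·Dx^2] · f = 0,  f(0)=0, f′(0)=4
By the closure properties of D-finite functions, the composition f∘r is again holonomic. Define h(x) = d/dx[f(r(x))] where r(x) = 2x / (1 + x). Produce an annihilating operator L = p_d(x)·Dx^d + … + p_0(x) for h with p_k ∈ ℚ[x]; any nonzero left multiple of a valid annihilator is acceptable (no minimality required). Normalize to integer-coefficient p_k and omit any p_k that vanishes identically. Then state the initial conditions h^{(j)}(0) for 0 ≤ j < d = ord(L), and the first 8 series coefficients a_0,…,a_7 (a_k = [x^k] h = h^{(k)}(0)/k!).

f: a_k = 0, 4, 0, -16/3, 0, 64/5, 0, -256/7, …
Change of var in L_f (x↦r) gives L₀.
h=h₀': d/dx-closure on L₀ ⇒ L.
L = (2 + 34·x) + (1 + 2·x + 17·x^2)·Dx  (order 1).
h: a_k = 8, -16, -104, 480, 808, -9776, 5816, 154560, …
ICs: h(0) = 8.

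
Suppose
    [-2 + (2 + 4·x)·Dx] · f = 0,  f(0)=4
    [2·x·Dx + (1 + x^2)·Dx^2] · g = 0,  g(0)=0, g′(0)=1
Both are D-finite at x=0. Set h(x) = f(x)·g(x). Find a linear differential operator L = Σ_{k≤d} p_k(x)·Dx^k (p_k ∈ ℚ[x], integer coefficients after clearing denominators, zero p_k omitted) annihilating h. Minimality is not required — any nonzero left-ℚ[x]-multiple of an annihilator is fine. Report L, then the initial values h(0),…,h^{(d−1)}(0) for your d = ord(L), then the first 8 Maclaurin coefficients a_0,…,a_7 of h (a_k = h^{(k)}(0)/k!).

f: a_k = 4, 4, -2, 2, -5/2, 7/2, -21/4, 33/4, …
g: a_k = 0, 1, 0, -1/3, 0, 1/5, 0, -1/7, …
L₀ := L_f ⊗_s L_g (sym. prod.), ord ≤ 2.
L = (3 - 2·x - x^2) + (-2 - 2·x + 6·x^2 + 4·x^3)·Dx + (1 + 4·x + 5·x^2 + 4·x^3 + 4·x^4)·Dx^2  (order 2).
h: a_k = 0, 4, 4, -10/3, 2/3, -31/30, 109/30, -2263/420, …
ICs: h(0) = 0, h′(0) = 4.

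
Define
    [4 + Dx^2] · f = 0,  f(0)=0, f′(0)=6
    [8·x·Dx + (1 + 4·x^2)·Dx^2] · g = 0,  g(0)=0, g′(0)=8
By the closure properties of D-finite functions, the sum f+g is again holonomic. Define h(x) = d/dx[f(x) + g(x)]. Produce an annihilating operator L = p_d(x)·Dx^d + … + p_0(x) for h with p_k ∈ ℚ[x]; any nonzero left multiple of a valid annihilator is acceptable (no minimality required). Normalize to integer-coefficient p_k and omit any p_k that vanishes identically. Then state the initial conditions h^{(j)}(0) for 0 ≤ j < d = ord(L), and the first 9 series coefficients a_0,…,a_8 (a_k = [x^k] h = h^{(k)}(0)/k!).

f: a_k = 0, 6, 0, -4, 0, 4/5, 0, -8/105, 0, …
g: a_k = 0, 8, 0, -32/3, 0, 128/5, 0, -512/7, 0, …
h₀=f+g: left-lcm gives L₀, ord ≤ 4.
h=h₀': d/dx-closure on L₀ ⇒ L.
L = (-352·x + 1792·x^3 + 512·x^5) + (-4 + 112·x^2 + 576·x^4 + 256·x^6)·Dx + (-88·x + 448·x^3 + 128·x^5)·Dx^2 + (-1 + 28·x^2 + 144·x^4 + 64·x^6)·Dx^3  (order 3).
h: a_k = 14, 0, -44, 0, 132, 0, -7688/15, 0, 215044/105, …
ICs: h(0) = 14, h′(0) = 0, h′′(0) = -88.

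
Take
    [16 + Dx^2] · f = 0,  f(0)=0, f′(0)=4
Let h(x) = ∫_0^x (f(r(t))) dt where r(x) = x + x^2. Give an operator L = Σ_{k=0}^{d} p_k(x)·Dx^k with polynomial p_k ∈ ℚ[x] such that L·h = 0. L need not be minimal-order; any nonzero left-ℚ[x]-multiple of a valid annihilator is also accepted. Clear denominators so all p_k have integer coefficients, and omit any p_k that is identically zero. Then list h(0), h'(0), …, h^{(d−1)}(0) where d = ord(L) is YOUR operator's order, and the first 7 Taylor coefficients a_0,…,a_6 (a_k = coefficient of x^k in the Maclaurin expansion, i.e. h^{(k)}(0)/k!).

L = (16 + 96·x + 192·x^2 + 128·x^3)·Dx - 2·Dx^2 + (1 + 2·x)·Dx^3  (order 3).
h: a_k = 0, 0, 2, 4/3, -8/3, -32/5, -176/45, …
ICs: h(0) = 0, h′(0) = 0, h′′(0) = 4.

f: a_k = 0, 4, 0, -32/3, 0, 128/15, 0, …
h₀=f(r): pull back L_f along r ⇒ L₀.
Integrate: L := L₀·Dx.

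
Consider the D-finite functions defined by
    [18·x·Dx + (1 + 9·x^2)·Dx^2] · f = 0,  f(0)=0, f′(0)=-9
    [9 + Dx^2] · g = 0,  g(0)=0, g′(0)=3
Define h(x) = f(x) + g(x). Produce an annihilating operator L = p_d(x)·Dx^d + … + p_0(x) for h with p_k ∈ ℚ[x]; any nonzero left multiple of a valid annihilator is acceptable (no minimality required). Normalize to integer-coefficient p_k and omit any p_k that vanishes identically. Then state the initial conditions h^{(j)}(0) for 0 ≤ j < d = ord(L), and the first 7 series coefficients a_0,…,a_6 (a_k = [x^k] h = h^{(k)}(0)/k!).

L = (-1782·x + 20412·x^3 + 13122·x^5)·Dx + (-9 + 567·x^2 + 6561·x^4 + 6561·x^6)·Dx^2 + (-198·x + 2268·x^3 + 1458·x^5)·Dx^3 + (-1 + 63·x^2 + 729·x^4 + 729·x^6)·Dx^4  (order 4).
h: a_k = 0, -6, 0, 45/2, 0, -5751/40, 0, …
ICs: h(0) = 0, h′(0) = -6, h′′(0) = 0, h′′′(0) = 135.

f: a_k = 0, -9, 0, 27, 0, -729/5, 0, …
g: a_k = 0, 3, 0, -9/2, 0, 81/40, 0, …
f+g: L₀ = lclm(L_f,L_g), ord ≤ 2+2.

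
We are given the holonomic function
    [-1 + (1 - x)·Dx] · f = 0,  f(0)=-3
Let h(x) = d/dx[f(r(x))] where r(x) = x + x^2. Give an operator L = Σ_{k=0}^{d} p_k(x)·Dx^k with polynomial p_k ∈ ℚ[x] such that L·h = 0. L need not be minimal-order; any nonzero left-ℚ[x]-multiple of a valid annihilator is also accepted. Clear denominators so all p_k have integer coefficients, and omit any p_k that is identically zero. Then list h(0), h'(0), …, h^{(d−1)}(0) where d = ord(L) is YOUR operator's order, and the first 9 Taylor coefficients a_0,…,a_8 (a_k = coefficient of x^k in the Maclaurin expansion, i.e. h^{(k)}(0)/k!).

f: a_k = -3, -3, -3, -3, -3, -3, -3, -3, -3, …
L₀ from L_f via x↦r, Dx↦r'^{-1}Dx.
h=h₀': d/dx-closure on L₀ ⇒ L.
L = (4 + 6·x + 6·x^2) + (-1 - x + 3·x^2 + 2·x^3)·Dx  (order 1).
h: a_k = -3, -12, -27, -60, -120, -234, -441, -816, -1485, …
ICs: h(0) = -3.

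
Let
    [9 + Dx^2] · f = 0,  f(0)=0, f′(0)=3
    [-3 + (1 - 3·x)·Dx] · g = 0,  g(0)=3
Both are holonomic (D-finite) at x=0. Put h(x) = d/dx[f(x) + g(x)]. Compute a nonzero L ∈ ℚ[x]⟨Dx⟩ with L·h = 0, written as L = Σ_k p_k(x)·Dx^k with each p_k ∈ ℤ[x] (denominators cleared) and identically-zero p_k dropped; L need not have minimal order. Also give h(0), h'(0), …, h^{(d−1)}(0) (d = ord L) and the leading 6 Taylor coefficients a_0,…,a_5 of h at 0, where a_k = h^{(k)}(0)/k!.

L = (702 - 324·x + 486·x^2) + (-63 + 243·x - 243·x^2 + 243·x^3)·Dx + (78 - 36·x + 54·x^2)·Dx^2 + (-7 + 27·x - 27·x^2 + 27·x^3)·Dx^3  (order 3).
h: a_k = 12, 54, 459/2, 972, 29241/8, 13122, …
ICs: h(0) = 12, h′(0) = 54, h′′(0) = 459.

f: a_k = 0, 3, 0, -9/2, 0, 81/40, …
g: a_k = 3, 9, 27, 81, 243, 729, …
Sum ⇒ L₀ = lclm(L_f,L_g) in ℚ(x)⟨Dx⟩.
Derive L from L₀ (diff closure).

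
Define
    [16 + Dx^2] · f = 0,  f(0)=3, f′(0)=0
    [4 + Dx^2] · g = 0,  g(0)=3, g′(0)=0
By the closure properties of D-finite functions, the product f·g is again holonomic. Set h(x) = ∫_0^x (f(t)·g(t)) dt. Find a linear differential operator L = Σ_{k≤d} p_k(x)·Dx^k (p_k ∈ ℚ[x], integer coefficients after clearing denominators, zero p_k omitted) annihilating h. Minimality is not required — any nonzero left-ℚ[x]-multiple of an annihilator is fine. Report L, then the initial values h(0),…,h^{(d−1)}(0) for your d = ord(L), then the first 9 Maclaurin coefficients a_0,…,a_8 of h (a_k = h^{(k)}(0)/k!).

f: a_k = 3, 0, -24, 0, 32, 0, -256/15, 0, 512/105, …
g: a_k = 3, 0, -6, 0, 2, 0, -4/15, 0, 2/105, …
L₀ := L_f ⊗_s L_g (sym. prod.), ord ≤ 4.
h=∫h₀ ⇒ L = L₀·Dx.
L = 144·Dx + 40·Dx^3 + Dx^5  (order 5).
h: a_k = 0, 9, 0, -30, 0, 246/5, 0, -292/7, 0, …
ICs: h(0) = 0, h′(0) = 9, h′′(0) = 0, h′′′(0) = -180, h′′′′(0) = 0.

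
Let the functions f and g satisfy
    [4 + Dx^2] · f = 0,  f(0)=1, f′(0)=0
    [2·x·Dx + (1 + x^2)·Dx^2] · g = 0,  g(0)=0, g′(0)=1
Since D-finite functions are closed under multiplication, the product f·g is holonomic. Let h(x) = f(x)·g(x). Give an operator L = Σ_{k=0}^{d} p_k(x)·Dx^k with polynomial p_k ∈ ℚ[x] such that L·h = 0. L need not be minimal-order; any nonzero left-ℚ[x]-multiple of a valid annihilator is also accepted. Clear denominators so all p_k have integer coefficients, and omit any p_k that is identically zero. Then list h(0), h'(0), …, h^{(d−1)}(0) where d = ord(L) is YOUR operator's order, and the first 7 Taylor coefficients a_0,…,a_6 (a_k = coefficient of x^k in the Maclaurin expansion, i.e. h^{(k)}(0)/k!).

f: a_k = 1, 0, -2, 0, 2/3, 0, -4/45, …
g: a_k = 0, 1, 0, -1/3, 0, 1/5, 0, …
h₀=f·g: eliminate ⇒ L₀, order ≤ 2·2.
L = (160 + 464·x^2 + 464·x^4 + 256·x^6 + 64·x^8) + (96·x + 224·x^3 + 192·x^5 + 64·x^7)·Dx + (60 + 188·x^2 + 216·x^4 + 128·x^6 + 32·x^8)·Dx^2 + (24·x + 56·x^3 + 48·x^5 + 16·x^7)·Dx^3 + (5 + 18·x^2 + 25·x^4 + 16·x^6 + 4·x^8)·Dx^4  (order 4).
h: a_k = 0, 1, 0, -7/3, 0, 23/15, 0, …
ICs: h(0) = 0, h′(0) = 1, h′′(0) = 0, h′′′(0) = -14.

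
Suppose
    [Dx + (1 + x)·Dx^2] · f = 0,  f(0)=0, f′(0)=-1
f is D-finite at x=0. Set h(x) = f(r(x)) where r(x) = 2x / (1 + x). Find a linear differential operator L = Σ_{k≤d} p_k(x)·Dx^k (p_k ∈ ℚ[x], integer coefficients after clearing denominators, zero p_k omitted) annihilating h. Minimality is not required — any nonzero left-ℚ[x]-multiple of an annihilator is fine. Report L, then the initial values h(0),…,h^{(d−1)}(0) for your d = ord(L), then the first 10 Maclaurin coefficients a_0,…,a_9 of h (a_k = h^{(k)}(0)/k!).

L = (4 + 6·x)·Dx + (1 + 4·x + 3·x^2)·Dx^2  (order 2).
h: a_k = 0, -2, 4, -26/3, 20, -242/5, 364/3, -2186/7, 820, -19682/9, …
ICs: h(0) = 0, h′(0) = -2.

f: a_k = 0, -1, 1/2, -1/3, 1/4, -1/5, 1/6, -1/7, 1/8, -1/9, …
Substitute x→r, Dx→(1/r')Dx; clear ⇒ L₀.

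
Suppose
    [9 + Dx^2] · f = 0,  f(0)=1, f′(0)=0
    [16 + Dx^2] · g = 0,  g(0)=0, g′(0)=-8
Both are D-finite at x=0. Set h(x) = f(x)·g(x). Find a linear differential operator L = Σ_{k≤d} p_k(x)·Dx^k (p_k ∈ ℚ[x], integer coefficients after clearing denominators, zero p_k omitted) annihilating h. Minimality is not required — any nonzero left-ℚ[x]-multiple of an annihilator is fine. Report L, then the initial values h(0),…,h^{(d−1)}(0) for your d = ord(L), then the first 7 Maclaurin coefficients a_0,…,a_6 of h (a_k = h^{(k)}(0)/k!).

f: a_k = 1, 0, -9/2, 0, 27/8, 0, -81/80, …
g: a_k = 0, -8, 0, 64/3, 0, -256/15, 0, …
Sym-product of L_f,L_g gives L₀ (≤ ord 4).
L = 49 + 50·Dx^2 + Dx^4  (order 4).
h: a_k = 0, -8, 0, 172/3, 0, -2101/15, 0, …
ICs: h(0) = 0, h′(0) = -8, h′′(0) = 0, h′′′(0) = 344.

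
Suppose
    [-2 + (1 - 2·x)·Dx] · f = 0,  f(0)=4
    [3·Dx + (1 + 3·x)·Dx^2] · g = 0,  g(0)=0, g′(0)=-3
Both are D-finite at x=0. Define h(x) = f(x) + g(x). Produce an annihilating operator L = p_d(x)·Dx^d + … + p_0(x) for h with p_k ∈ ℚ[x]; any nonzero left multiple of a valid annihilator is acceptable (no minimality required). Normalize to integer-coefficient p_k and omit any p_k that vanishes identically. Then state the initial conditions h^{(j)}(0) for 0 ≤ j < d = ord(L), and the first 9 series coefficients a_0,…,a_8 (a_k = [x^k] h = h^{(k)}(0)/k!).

L = (144 + 72·x)·Dx + (6 + 216·x + 144·x^2)·Dx^2 + (-7 - 13·x + 36·x^2 + 36·x^3)·Dx^3  (order 3).
h: a_k = 4, 5, 41/2, 23, 337/4, 397/5, 755/2, 1397/7, 14753/8, …
ICs: h(0) = 4, h′(0) = 5, h′′(0) = 41.

f: a_k = 4, 8, 16, 32, 64, 128, 256, 512, 1024, …
g: a_k = 0, -3, 9/2, -9, 81/4, -243/5, 243/2, -2187/7, 6561/8, …
h₀=f+g: left-lcm gives L₀, ord ≤ 3.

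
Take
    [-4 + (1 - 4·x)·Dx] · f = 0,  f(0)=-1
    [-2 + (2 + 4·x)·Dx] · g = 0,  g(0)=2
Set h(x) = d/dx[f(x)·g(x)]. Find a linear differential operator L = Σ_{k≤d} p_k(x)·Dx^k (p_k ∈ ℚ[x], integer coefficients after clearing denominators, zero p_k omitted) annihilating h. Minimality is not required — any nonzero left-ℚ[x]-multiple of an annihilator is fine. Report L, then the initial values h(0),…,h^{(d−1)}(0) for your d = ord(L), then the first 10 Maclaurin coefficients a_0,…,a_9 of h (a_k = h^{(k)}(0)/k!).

L = (39 + 120·x + 48·x^2) + (-5 + 6·x + 48·x^2 + 32·x^3)·Dx  (order 1).
h: a_k = -10, -78, -471, -2507, -50175/4, -240777/4, -2247483/8, -10273779/8, -369862479/64, -1643821085/64, …
ICs: h(0) = -10.

f: a_k = -1, -4, -16, -64, -256, -1024, -4096, -16384, -65536, -262144, …
g: a_k = 2, 2, -1, 1, -5/4, 7/4, -21/8, 33/8, -429/64, 715/64, …
L₀ := L_f ⊗_s L_g (sym. prod.), ord ≤ 1.
h=h₀': d/dx-closure on L₀ ⇒ L.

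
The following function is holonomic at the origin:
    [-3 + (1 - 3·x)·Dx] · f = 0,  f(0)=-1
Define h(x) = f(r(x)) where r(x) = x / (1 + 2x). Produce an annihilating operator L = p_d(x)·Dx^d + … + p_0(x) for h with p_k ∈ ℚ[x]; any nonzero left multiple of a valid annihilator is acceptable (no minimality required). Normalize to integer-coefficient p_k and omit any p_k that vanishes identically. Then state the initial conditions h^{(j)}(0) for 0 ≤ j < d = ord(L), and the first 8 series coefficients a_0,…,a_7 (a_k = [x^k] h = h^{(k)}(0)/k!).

f: a_k = -1, -3, -9, -27, -81, -243, -729, -2187, …
L₀ from L_f via x↦r, Dx↦r'^{-1}Dx.
L = 3 + (-1 - x + 2·x^2)·Dx  (order 1).
h: a_k = -1, -3, -3, -3, -3, -3, -3, -3, …
ICs: h(0) = -1.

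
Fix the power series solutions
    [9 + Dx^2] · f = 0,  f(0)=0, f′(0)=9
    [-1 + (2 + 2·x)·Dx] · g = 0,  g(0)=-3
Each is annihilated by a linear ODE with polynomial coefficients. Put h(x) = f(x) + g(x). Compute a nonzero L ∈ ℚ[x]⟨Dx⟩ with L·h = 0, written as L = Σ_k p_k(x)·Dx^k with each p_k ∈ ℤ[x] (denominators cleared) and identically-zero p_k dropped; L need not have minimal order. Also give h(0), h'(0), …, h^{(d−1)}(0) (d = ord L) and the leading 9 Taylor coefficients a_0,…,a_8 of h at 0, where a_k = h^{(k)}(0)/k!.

f: a_k = 0, 9, 0, -27/2, 0, 243/40, 0, -729/560, 0, …
g: a_k = -3, -3/2, 3/8, -3/16, 15/128, -21/256, 63/1024, -99/2048, 1287/32768, …
L₀ := lclm(L_f,L_g); ord L₀ ≤ 2+1.
L = (-351 - 648·x - 324·x^2) + (630 + 1926·x + 1944·x^2 + 648·x^3)·Dx + (-39 - 72·x - 36·x^2)·Dx^2 + (70 + 214·x + 216·x^2 + 72·x^3)·Dx^3  (order 3).
h: a_k = -3, 15/2, 3/8, -219/16, 15/128, 7671/1280, 63/1024, -96777/71680, 1287/32768, …
ICs: h(0) = -3, h′(0) = 15/2, h′′(0) = 3/4.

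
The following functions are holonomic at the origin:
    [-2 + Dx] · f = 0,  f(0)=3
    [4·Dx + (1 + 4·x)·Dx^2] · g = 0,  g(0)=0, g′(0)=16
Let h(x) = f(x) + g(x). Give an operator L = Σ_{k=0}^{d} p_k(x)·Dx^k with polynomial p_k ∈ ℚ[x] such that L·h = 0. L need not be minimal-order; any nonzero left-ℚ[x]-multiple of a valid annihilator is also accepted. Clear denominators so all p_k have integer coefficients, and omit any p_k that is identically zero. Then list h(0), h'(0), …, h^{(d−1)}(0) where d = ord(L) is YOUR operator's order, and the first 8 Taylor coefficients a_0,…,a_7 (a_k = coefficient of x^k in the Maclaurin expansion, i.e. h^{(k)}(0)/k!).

f: a_k = 3, 6, 6, 4, 2, 4/5, 4/15, 8/105, …
g: a_k = 0, 16, -32, 256/3, -256, 4096/5, -8192/3, 65536/7, …
Sum ⇒ L₀ = lclm(L_f,L_g) in ℚ(x)⟨Dx⟩.
L = (-40 - 32·x)·Dx + (14 - 16·x - 32·x^2)·Dx^2 + (3 + 16·x + 16·x^2)·Dx^3  (order 3).
h: a_k = 3, 22, -26, 268/3, -254, 820, -13652/5, 983048/105, …
ICs: h(0) = 3, h′(0) = 22, h′′(0) = -52.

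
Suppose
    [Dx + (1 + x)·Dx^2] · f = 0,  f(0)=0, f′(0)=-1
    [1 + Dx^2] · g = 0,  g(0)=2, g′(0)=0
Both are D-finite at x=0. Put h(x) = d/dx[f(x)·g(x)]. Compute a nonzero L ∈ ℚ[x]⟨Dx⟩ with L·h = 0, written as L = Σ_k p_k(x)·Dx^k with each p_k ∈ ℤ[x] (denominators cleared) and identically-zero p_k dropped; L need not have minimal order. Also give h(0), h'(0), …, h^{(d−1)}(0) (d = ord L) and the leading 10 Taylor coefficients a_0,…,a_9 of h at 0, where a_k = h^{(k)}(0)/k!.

L = (-25 - 44·x - 42·x^2 + 12·x^3 + 43·x^4 + 24·x^5 + 4·x^6) + (-24 - 32·x + 20·x^2 + 60·x^3 + 40·x^4 + 8·x^5)·Dx + (-28 - 44·x - 14·x^2 + 72·x^3 + 98·x^4 + 48·x^5 + 8·x^6)·Dx^2 + (-24 - 32·x + 20·x^2 + 60·x^3 + 40·x^4 + 8·x^5)·Dx^3 + (-3 + 28·x^2 + 60·x^3 + 55·x^4 + 24·x^5 + 4·x^6)·Dx^4  (order 4).
h: a_k = -2, 2, 1, 0, -3/4, 3/4, -31/40, 37/45, -1151/1344, 3557/4032, …
ICs: h(0) = -2, h′(0) = 2, h′′(0) = 2, h′′′(0) = 0.

f: a_k = 0, -1, 1/2, -1/3, 1/4, -1/5, 1/6, -1/7, 1/8, -1/9, …
g: a_k = 2, 0, -1, 0, 1/12, 0, -1/360, 0, 1/20160, 0, …
h₀=f·g: eliminate ⇒ L₀, order ≤ 2·2.
Derive L from L₀ (diff closure).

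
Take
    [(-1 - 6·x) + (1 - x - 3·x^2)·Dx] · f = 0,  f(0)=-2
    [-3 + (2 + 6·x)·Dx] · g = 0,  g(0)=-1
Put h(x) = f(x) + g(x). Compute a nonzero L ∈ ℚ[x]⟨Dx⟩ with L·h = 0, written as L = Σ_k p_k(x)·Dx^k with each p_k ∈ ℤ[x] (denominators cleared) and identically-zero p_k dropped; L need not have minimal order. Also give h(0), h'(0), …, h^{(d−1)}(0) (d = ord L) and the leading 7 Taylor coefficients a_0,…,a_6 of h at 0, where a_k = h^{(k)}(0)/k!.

L = (-57 - 297·x - 567·x^2 - 810·x^3) + (41 + 246·x + 891·x^2 + 1998·x^3 + 2025·x^4)·Dx + (2 - 38·x - 186·x^2 + 54·x^3 + 918·x^4 + 810·x^5)·Dx^2  (order 2).
h: a_k = -3, -7/2, -55/8, -251/16, -4459/128, -22181/256, -183347/1024, …
ICs: h(0) = -3, h′(0) = -7/2.

f: a_k = -2, -2, -8, -14, -38, -80, -194, …
g: a_k = -1, -3/2, 9/8, -27/16, 405/128, -1701/256, 15309/1024, …
L₀ := lclm(L_f,L_g); ord L₀ ≤ 1+1.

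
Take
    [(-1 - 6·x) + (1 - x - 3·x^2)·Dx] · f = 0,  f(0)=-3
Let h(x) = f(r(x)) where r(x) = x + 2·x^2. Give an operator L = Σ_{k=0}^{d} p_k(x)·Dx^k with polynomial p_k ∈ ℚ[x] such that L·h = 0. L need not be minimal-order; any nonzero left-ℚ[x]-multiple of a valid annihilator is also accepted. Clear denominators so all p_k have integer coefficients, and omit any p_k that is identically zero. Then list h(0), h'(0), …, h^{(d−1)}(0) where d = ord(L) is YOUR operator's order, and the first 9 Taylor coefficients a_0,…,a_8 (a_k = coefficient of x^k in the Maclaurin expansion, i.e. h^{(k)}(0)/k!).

L = (1 + 10·x + 36·x^2 + 48·x^3) + (-1 + x + 5·x^2 + 12·x^3 + 12·x^4)·Dx  (order 1).
h: a_k = -3, -3, -18, -69, -231, -828, -3027, -10767, -38610, …
ICs: h(0) = -3.

f: a_k = -3, -3, -12, -21, -57, -120, -291, -651, -1524, …
f∘r: x↦r, Dx↦Dx/r' in L_f ⇒ L₀.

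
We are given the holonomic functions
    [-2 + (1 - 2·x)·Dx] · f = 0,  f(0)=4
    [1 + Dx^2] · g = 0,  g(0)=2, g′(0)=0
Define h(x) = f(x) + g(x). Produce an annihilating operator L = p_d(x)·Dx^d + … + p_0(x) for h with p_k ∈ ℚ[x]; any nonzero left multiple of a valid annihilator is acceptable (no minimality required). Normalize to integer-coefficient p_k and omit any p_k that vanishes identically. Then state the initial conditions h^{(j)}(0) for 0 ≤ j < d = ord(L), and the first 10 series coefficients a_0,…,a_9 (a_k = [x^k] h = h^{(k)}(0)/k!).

L = (50 - 8·x + 8·x^2) + (-9 + 22·x - 12·x^2 + 8·x^3)·Dx + (50 - 8·x + 8·x^2)·Dx^2 + (-9 + 22·x - 12·x^2 + 8·x^3)·Dx^3  (order 3).
h: a_k = 6, 8, 15, 32, 769/12, 128, 92159/360, 512, 20643841/20160, 2048, …
ICs: h(0) = 6, h′(0) = 8, h′′(0) = 30.

f: a_k = 4, 8, 16, 32, 64, 128, 256, 512, 1024, 2048, …
g: a_k = 2, 0, -1, 0, 1/12, 0, -1/360, 0, 1/20160, 0, …
Weyl lclm of L_f,L_g ⇒ L₀ (ord ≤ 3).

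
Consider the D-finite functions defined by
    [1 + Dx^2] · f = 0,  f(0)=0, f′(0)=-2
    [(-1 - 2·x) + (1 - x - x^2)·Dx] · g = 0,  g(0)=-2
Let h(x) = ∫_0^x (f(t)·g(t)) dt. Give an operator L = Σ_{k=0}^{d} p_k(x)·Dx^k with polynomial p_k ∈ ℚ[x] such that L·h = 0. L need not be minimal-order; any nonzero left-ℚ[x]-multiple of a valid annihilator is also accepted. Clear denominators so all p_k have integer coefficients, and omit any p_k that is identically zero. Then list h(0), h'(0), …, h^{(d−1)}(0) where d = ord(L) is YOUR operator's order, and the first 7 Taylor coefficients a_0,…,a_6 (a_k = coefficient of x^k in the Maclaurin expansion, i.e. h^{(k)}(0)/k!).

f: a_k = 0, -2, 0, 1/3, 0, -1/60, 0, …
g: a_k = -2, -2, -4, -6, -10, -16, -26, …
L₀ := L_f ⊗_s L_g (sym. prod.), ord ≤ 2.
∫: right-multiply L₀ by Dx.
L = (1 + x + x^2)·Dx + (2 + 4·x)·Dx^2 + (-1 + x + x^2)·Dx^3  (order 3).
h: a_k = 0, 0, 2, 4/3, 11/6, 34/15, 187/60, …
ICs: h(0) = 0, h′(0) = 0, h′′(0) = 4.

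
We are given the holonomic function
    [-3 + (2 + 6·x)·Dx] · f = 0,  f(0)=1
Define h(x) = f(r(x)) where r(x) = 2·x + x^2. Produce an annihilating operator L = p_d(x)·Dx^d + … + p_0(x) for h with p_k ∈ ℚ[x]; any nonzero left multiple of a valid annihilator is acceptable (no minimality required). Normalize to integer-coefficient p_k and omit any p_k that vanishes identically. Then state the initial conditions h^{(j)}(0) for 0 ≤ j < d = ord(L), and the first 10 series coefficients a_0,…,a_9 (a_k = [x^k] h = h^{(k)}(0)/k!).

f: a_k = 1, 3/2, -9/8, 27/16, -405/128, 1701/256, -15309/1024, 72171/2048, -2814669/32768, 14073345/65536, …
L₀ from L_f via x↦r, Dx↦r'^{-1}Dx.
L = (-3 - 3·x) + (1 + 6·x + 3·x^2)·Dx  (order 1).
h: a_k = 1, 3, -3, 9, -63/2, 243/2, -999/2, 4293/2, -76221/8, 346761/8, …
ICs: h(0) = 1.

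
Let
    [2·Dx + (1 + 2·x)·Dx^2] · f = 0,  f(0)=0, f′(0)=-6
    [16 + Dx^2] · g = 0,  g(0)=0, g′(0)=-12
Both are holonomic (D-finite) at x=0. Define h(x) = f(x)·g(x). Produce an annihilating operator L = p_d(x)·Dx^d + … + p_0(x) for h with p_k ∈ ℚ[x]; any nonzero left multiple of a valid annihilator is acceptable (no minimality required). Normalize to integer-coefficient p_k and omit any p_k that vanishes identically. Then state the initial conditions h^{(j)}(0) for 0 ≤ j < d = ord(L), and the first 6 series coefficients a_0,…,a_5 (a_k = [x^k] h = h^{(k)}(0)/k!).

L = (2688 + 27648·x + 93184·x^2 + 131072·x^3 + 65536·x^4) + (896 + 5888·x + 12288·x^2 + 8192·x^3)·Dx + (408 + 3712·x + 11904·x^2 + 16384·x^3 + 8192·x^4)·Dx^2 + (56 + 368·x + 768·x^2 + 512·x^3)·Dx^3 + (15 + 124·x + 380·x^2 + 512·x^3 + 256·x^4)·Dx^4  (order 4).
h: a_k = 0, 0, 72, -72, -96, 48, …
ICs: h(0) = 0, h′(0) = 0, h′′(0) = 144, h′′′(0) = -432.

f: a_k = 0, -6, 6, -8, 12, -96/5, …
g: a_k = 0, -12, 0, 32, 0, -128/5, …
Product ⇒ symmetric product L₀, ord ≤ 4.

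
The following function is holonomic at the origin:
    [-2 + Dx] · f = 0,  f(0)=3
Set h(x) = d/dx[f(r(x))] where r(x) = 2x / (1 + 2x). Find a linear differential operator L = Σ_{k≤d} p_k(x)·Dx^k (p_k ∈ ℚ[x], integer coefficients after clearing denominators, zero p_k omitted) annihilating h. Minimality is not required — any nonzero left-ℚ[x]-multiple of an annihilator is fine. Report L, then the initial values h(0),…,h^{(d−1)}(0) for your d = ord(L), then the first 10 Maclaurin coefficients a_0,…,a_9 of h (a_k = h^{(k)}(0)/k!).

f: a_k = 3, 6, 6, 4, 2, 4/5, 4/15, 8/105, 2/105, 4/945, …
L₀ from L_f via x↦r, Dx↦r'^{-1}Dx.
h=h₀': d/dx-closure on L₀ ⇒ L.
L = -8·x + (-1 - 4·x - 4·x^2)·Dx  (order 1).
h: a_k = 12, 0, -48, 128, -192, 512/5, 1280/3, -65536/35, 72704/15, -9207808/945, …
ICs: h(0) = 12.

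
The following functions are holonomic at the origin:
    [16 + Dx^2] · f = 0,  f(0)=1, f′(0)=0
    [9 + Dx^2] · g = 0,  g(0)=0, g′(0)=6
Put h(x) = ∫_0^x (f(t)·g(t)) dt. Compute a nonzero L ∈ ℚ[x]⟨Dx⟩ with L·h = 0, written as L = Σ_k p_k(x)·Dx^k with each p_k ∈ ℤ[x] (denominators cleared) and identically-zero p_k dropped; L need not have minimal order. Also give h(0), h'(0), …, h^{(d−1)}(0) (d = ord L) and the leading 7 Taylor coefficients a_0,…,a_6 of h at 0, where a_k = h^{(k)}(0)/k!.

f: a_k = 1, 0, -8, 0, 32/3, 0, -256/45, …
g: a_k = 0, 6, 0, -9, 0, 81/20, 0, …
h₀=f·g: eliminate ⇒ L₀, order ≤ 2·2.
h=∫h₀ ⇒ L = L₀·Dx.
L = 49·Dx + 50·Dx^3 + Dx^5  (order 5).
h: a_k = 0, 0, 3, 0, -57/4, 0, 2801/120, …
ICs: h(0) = 0, h′(0) = 0, h′′(0) = 6, h′′′(0) = 0, h′′′′(0) = -342.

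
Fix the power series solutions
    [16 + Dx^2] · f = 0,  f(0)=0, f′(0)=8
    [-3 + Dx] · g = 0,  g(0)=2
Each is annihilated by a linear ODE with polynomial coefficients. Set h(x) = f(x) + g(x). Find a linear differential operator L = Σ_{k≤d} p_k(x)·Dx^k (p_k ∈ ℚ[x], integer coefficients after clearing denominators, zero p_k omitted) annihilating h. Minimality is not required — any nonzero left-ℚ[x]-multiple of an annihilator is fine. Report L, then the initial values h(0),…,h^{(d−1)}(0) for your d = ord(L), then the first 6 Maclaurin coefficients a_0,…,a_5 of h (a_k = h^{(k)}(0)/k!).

L = -48 + 16·Dx - 3·Dx^2 + Dx^3  (order 3).
h: a_k = 2, 14, 9, -37/3, 27/4, 1267/60, …
ICs: h(0) = 2, h′(0) = 14, h′′(0) = 18.

f: a_k = 0, 8, 0, -64/3, 0, 256/15, …
g: a_k = 2, 6, 9, 9, 27/4, 81/20, …
Sum ⇒ L₀ = lclm(L_f,L_g) in ℚ(x)⟨Dx⟩.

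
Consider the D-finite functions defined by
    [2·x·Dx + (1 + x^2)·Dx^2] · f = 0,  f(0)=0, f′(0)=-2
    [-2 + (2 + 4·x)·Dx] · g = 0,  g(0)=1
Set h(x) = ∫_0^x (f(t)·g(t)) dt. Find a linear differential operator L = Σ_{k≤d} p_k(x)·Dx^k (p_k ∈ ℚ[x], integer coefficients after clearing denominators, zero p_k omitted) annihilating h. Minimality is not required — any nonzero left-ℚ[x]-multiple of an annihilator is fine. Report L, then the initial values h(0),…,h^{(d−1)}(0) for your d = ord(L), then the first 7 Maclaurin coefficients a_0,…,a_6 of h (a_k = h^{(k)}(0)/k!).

f: a_k = 0, -2, 0, 2/3, 0, -2/5, 0, …
g: a_k = 1, 1, -1/2, 1/2, -5/8, 7/8, -21/16, …
h₀=f·g: eliminate ⇒ L₀, order ≤ 2·1.
Integrate: L := L₀·Dx.
L = (3 - 2·x - x^2)·Dx + (-2 - 2·x + 6·x^2 + 4·x^3)·Dx^2 + (1 + 4·x + 5·x^2 + 4·x^3 + 4·x^4)·Dx^3  (order 3).
h: a_k = 0, 0, -1, -2/3, 5/12, -1/15, 31/360, …
ICs: h(0) = 0, h′(0) = 0, h′′(0) = -2.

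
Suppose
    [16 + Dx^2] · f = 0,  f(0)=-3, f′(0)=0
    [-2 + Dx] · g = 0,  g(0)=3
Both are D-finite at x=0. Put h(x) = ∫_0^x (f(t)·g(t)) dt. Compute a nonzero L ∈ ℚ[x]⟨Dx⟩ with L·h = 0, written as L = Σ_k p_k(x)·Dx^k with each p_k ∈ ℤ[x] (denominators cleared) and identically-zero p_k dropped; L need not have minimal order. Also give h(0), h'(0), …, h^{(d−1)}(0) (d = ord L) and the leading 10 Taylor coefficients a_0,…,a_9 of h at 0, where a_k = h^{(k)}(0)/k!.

L = 20·Dx - 4·Dx^2 + Dx^3  (order 3).
h: a_k = 0, -9, -9, 18, 33, 42/5, -82/5, -468/35, -29/35, 1054/315, …
ICs: h(0) = 0, h′(0) = -9, h′′(0) = -18.

f: a_k = -3, 0, 24, 0, -32, 0, 256/15, 0, -512/105, 0, …
g: a_k = 3, 6, 6, 4, 2, 4/5, 4/15, 8/105, 2/105, 4/945, …
f·g: L₀ = L_f ⊗_s L_g, ord ≤ 2·1.
Integrate: L := L₀·Dx.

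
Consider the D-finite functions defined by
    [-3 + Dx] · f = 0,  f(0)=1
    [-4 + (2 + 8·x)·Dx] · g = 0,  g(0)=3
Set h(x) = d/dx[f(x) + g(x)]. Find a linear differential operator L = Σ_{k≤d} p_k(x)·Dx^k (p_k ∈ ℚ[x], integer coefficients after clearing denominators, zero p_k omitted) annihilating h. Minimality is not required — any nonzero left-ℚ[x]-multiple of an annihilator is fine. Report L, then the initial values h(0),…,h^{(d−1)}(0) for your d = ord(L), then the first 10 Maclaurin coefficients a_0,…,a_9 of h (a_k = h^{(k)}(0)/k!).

L = (-54 - 72·x) + (3 - 72·x - 144·x^2)·Dx + (5 + 32·x + 48·x^2)·Dx^2  (order 2).
h: a_k = 9, -3, 99/2, -213/2, 3441/8, -60237/40, 443763/80, -11530791/560, 345947787/4480, -1306904871/4480, …
ICs: h(0) = 9, h′(0) = -3.

f: a_k = 1, 3, 9/2, 9/2, 27/8, 81/40, 81/80, 243/560, 729/4480, 243/4480, …
g: a_k = 3, 6, -6, 12, -30, 84, -252, 792, -2574, 8580, …
Sum ⇒ L₀ = lclm(L_f,L_g) in ℚ(x)⟨Dx⟩.
Differentiate: ansatz ord ≤ ord L₀ ⇒ L.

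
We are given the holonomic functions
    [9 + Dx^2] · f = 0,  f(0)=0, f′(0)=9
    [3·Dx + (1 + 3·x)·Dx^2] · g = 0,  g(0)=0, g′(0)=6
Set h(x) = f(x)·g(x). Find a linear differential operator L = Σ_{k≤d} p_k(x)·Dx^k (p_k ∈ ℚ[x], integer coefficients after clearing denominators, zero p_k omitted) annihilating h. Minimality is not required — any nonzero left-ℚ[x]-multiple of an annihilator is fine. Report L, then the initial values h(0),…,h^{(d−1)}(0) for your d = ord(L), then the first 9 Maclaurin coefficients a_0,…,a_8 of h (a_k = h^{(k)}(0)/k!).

f: a_k = 0, 9, 0, -27/2, 0, 243/40, 0, -729/560, 0, …
g: a_k = 0, 6, -9, 18, -81/2, 486/5, -243, 4374/7, -6561/4, …
Sym-product of L_f,L_g gives L₀ (≤ ord 4).
L = (-81 + 486·x + 4617·x^2 + 11664·x^3 + 8748·x^4) + (36 + 540·x + 1944·x^2 + 1944·x^3)·Dx + (180·x + 1134·x^2 + 2592·x^3 + 1944·x^4)·Dx^2 + (4 + 60·x + 216·x^2 + 216·x^3)·Dx^3 + (1 + 14·x + 69·x^2 + 144·x^3 + 108·x^4)·Dx^4  (order 4).
h: a_k = 0, 0, 54, -81, 81, -243, 2673/4, -67797/40, 247131/56, …
ICs: h(0) = 0, h′(0) = 0, h′′(0) = 108, h′′′(0) = -486.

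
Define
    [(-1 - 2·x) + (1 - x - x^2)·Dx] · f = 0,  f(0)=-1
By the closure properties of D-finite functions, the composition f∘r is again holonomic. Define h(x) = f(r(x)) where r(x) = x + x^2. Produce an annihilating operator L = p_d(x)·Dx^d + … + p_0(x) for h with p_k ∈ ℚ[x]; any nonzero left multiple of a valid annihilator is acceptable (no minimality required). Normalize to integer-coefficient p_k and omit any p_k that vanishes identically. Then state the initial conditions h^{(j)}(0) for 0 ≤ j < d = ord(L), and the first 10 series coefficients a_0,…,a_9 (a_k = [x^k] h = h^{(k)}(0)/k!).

L = (1 + 4·x + 6·x^2 + 4·x^3) + (-1 + x + 2·x^2 + 2·x^3 + x^4)·Dx  (order 1).
h: a_k = -1, -1, -3, -7, -16, -37, -86, -199, -461, -1068, …
ICs: h(0) = -1.

f: a_k = -1, -1, -2, -3, -5, -8, -13, -21, -34, -55, …
f∘r: x↦r, Dx↦Dx/r' in L_f ⇒ L₀.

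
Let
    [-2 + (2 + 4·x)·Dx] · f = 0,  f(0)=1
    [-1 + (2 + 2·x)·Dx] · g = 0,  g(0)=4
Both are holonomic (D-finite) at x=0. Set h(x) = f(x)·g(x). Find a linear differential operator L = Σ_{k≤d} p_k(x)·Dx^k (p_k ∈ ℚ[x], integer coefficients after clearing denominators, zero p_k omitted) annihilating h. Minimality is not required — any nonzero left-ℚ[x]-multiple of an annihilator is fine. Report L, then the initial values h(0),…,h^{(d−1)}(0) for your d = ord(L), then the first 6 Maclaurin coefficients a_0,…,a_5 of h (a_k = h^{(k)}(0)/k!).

L = (-3 - 4·x) + (2 + 6·x + 4·x^2)·Dx  (order 1).
h: a_k = 4, 6, -1/2, 3/4, -37/32, 117/64, …
ICs: h(0) = 4.

f: a_k = 1, 1, -1/2, 1/2, -5/8, 7/8, …
g: a_k = 4, 2, -1/2, 1/4, -5/32, 7/64, …
L₀ := L_f ⊗_s L_g (sym. prod.), ord ≤ 1.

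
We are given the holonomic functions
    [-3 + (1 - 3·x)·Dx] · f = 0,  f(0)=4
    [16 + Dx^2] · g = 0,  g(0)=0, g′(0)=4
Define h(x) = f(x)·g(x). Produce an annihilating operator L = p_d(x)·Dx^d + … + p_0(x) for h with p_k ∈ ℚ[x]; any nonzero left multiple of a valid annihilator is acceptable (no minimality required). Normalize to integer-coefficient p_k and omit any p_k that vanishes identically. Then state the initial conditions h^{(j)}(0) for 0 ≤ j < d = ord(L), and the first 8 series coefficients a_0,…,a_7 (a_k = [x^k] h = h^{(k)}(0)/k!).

f: a_k = 4, 12, 36, 108, 324, 972, 2916, 8748, …
g: a_k = 0, 4, 0, -32/3, 0, 128/15, 0, -1024/315, …
Sym-product of L_f,L_g gives L₀ (≤ ord 2).
L = (-16 + 48·x) + 6·Dx + (-1 + 3·x)·Dx^2  (order 2).
h: a_k = 0, 16, 48, 304/3, 304, 14192/15, 14192/5, 2678192/315, …
ICs: h(0) = 0, h′(0) = 16.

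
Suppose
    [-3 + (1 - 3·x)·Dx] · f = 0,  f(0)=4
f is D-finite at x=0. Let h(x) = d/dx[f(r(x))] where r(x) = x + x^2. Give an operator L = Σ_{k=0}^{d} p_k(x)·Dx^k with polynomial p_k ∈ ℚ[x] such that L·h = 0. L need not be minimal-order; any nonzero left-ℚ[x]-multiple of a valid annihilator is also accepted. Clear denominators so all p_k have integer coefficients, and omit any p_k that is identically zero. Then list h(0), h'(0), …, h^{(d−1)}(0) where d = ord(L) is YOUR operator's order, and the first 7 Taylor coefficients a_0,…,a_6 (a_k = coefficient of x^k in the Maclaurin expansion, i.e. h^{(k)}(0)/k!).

f: a_k = 4, 12, 36, 108, 324, 972, 2916, …
L₀ from L_f via x↦r, Dx↦r'^{-1}Dx.
h₀' ⇒ L via d/dx closure of L₀.
L = (8 + 18·x + 18·x^2) + (-1 + x + 9·x^2 + 6·x^3)·Dx  (order 1).
h: a_k = 12, 96, 540, 2736, 12960, 58968, 260820, …
ICs: h(0) = 12.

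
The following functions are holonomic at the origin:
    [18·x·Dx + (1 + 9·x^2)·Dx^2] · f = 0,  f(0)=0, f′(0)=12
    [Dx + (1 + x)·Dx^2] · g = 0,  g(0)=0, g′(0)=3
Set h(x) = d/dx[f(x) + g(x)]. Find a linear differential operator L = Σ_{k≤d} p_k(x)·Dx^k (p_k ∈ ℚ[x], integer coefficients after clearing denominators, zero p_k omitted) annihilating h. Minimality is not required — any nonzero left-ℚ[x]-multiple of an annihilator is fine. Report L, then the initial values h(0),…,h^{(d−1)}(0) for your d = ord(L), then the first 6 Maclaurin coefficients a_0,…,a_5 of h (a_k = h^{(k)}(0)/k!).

f: a_k = 0, 12, 0, -36, 0, 972/5, …
g: a_k = 0, 3, -3/2, 1, -3/4, 3/5, …
Weyl lclm of L_f,L_g ⇒ L₀ (ord ≤ 4).
Differentiate: ansatz ord ≤ ord L₀ ⇒ L.
L = (-18 - 54·x + 486·x^2 + 162·x^3) + (-20 - 36·x + 432·x^2 + 972·x^3 + 324·x^4)·Dx + (-1 + 17·x + 18·x^2 + 162·x^3 + 243·x^4 + 81·x^5)·Dx^2  (order 2).
h: a_k = 15, -3, -105, -3, 975, -3, …
ICs: h(0) = 15, h′(0) = -3.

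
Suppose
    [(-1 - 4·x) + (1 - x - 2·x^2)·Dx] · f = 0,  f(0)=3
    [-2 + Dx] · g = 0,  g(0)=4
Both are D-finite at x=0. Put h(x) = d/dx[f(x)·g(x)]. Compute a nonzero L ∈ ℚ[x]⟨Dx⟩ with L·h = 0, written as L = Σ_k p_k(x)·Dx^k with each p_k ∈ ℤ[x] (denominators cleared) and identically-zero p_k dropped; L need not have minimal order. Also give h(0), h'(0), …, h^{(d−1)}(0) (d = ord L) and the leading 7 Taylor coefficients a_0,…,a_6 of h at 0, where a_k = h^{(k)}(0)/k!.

L = (14 + 16·x - 12·x^2 - 16·x^3 + 16·x^4) + (-3 + x + 12·x^2 - 8·x^4)·Dx  (order 1).
h: a_k = 36, 168, 516, 1392, 3476, 41768/5, 97404/5, …
ICs: h(0) = 36.

f: a_k = 3, 3, 9, 15, 33, 63, 129, …
g: a_k = 4, 8, 8, 16/3, 8/3, 16/15, 16/45, …
Product ⇒ symmetric product L₀, ord ≤ 1.
Derive L from L₀ (diff closure).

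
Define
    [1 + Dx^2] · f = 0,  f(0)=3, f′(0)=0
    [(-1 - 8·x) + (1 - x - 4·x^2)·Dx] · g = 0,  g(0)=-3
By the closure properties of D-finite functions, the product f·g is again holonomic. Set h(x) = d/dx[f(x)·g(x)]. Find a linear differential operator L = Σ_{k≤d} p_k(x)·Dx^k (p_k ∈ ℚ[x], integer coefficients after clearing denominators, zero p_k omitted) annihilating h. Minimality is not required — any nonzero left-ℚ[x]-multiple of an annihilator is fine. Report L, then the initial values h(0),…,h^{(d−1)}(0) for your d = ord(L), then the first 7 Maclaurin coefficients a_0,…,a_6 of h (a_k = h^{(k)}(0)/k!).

f: a_k = 3, 0, -3/2, 0, 1/8, 0, -1/240, …
g: a_k = -3, -3, -15, -27, -87, -195, -543, …
f·g: L₀ = L_f ⊗_s L_g, ord ≤ 2·1.
Derive L from L₀ (diff closure).
L = (159 - 2·x - 7·x^2 + 8·x^3 + 16·x^4) + (22 + 178·x + 24·x^2 + 64·x^3)·Dx + (-7 + 6·x + 25·x^2 + 8·x^3 + 16·x^4)·Dx^2  (order 2).
h: a_k = -9, -81, -459/2, -1911/2, -21795/8, -360087/40, -2060723/80, …
ICs: h(0) = -9, h′(0) = -81.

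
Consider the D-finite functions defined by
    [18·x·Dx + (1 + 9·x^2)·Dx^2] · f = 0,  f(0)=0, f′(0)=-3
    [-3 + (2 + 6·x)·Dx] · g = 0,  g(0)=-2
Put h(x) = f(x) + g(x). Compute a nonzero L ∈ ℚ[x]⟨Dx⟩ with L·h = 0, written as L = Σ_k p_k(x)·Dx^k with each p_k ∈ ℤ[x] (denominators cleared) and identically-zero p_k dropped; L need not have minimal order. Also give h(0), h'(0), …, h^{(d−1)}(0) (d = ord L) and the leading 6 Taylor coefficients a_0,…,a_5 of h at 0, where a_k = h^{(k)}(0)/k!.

f: a_k = 0, -3, 0, 9, 0, -243/5, …
g: a_k = -2, -3, 9/4, -27/8, 405/64, -1701/128, …
h₀=f+g: left-lcm gives L₀, ord ≤ 3.
L = (-36 - 270·x + 972·x^2 + 1458·x^3)·Dx + (-33 - 144·x + 270·x^2 + 3888·x^3 + 5103·x^4)·Dx^2 + (-2 + 18·x + 108·x^2 + 324·x^3 + 1134·x^4 + 1458·x^5)·Dx^3  (order 3).
h: a_k = -2, -6, 9/4, 45/8, 405/64, -39609/640, …
ICs: h(0) = -2, h′(0) = -6, h′′(0) = 9/2.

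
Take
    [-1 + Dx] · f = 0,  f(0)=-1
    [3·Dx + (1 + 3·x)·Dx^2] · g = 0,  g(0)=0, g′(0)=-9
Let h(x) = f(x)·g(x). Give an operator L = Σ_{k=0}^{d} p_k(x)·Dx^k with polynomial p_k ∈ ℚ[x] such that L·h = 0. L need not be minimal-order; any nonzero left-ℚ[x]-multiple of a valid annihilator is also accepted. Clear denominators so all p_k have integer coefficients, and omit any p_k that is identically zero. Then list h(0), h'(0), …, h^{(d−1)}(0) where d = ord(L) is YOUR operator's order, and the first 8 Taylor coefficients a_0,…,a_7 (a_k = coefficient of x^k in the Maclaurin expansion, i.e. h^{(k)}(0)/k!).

L = (-2 + 3·x) + (1 - 6·x)·Dx + (1 + 3·x)·Dx^2  (order 2).
h: a_k = 0, 9, -9/2, 18, -39, 3867/40, -3921/16, 44561/70, …
ICs: h(0) = 0, h′(0) = 9.

f: a_k = -1, -1, -1/2, -1/6, -1/24, -1/120, -1/720, -1/5040, …
g: a_k = 0, -9, 27/2, -27, 243/4, -729/5, 729/2, -6561/7, …
Product ⇒ symmetric product L₀, ord ≤ 2.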